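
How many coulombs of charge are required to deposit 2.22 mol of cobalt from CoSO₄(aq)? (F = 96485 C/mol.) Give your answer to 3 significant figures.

4.28×10^5 C

Co²⁺ + 2e⁻ → Co, so n(e⁻) = 2 × 2.22 = 4.440 mol
Q = 4.440 × 96485 = 4.284×10^5 C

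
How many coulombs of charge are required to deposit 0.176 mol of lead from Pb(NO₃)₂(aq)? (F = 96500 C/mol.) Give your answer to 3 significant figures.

34000 C

Pb²⁺ + 2e⁻ → Pb, so n(e⁻) = 2 × 0.176 = 0.3520 mol
Q = 0.3520 × 96500 = 33970 C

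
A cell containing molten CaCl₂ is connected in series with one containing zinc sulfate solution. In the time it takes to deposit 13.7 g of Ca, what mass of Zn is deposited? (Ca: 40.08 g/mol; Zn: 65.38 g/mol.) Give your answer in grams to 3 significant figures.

22.3 g

n(Ca) = 13.7 / 40.08 = 0.3418 mol
Ca²⁺ + 2e⁻ → Ca, so n(e⁻) = 2 × 0.3418 = 0.6836 mol
The cells are in series, so the same charge (and hence the same n(e⁻) = 0.6836 mol) passes through both.
Zn²⁺ + 2e⁻ → Zn, so n(Zn) = 0.6836 / 2 = 0.3418 mol
m(Zn) = 0.3418 × 65.38 = 22.3 g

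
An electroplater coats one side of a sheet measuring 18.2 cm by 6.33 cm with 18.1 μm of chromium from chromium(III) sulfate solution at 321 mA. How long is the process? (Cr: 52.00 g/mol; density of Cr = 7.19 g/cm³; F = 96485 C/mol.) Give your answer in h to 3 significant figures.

Plated area = 18.2 × 6.33 = 115.2 cm²
Volume = 115.2 × 18.1×10⁻⁴ cm = 0.2085 cm³
m(Cr) = 0.2085 × 7.19 = 1.499 g
n(Cr) = 1.499 / 52.00 = 0.02883 mol; n(e⁻) = 3 × 0.02883 = 0.08649 mol
Q = 0.08649 × 96485 = 8345 C
t = 8345 / 0.321 = 26000 s = 7.22 h

7.22 h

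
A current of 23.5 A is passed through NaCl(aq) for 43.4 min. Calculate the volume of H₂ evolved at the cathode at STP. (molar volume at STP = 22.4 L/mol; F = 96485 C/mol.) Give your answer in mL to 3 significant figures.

7100 mL

Q = It = 23.5 × 2604 = 61190 C
n(e⁻) = Q/F = 61190/96485 = 0.6342 mol
2H⁺ + 2e⁻ → H₂, so n(H₂) = 0.6342 / 2 = 0.3171 mol
V = 0.3171 × 22.4 = 7.103 L
= 7100 mL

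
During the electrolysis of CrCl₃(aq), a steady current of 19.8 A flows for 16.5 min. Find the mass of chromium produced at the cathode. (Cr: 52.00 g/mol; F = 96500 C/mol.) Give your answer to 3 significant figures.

Charge passed = 19.8 × 990 = 19600 C
Moles of electrons = 19600 / 96500 = 0.2031 mol
Cr³⁺ + 3e⁻ → Cr, so n(Cr) = 0.2031 / 3 = 0.06770 mol
m = 0.06770 × 52.00 = 3.52 g

3.52 g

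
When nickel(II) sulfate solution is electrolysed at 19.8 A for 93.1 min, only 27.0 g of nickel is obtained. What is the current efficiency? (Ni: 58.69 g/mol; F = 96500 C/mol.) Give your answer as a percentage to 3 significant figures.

Q = 19.8 × 5586 = 1.106×10^5 C
n(e⁻) = 1.106×10^5 / 96500 = 1.146 mol
Ni²⁺ + 2e⁻ → Ni, so theoretical n(Ni) = 0.5730 mol → 33.63 g
Efficiency = 27.0 / 33.63 = 0.8029 = 80.3%

80.3%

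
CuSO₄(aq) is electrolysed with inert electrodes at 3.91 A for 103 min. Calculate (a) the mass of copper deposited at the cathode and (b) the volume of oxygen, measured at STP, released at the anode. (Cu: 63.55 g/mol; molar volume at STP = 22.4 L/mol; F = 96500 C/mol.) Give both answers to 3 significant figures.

Q = 3.91 × 6180 = 24160 C; n(e⁻) = 24160 / 96500 = 0.2504 mol
Cathode: Cu²⁺ + 2e⁻ → Cu → n(Cu) = 0.2504/2 = 0.1252 mol → 7.96 g
Anode: 2H₂O → O₂ + 4H⁺ + 4e⁻ → n(O₂) = 0.2504/4 = 0.06260 mol → 1.40 L

7.96 g Cu; 1.40 L O₂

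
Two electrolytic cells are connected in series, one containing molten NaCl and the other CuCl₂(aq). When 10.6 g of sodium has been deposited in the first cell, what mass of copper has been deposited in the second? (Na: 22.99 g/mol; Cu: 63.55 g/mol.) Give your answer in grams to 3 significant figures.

14.7 g

n(Na) = 10.6 / 22.99 = 0.4611 mol
Na⁺ + e⁻ → Na, so n(e⁻) = 0.4611 mol
The cells are in series, so the same charge (and hence the same n(e⁻) = 0.4611 mol) passes through both.
Cu²⁺ + 2e⁻ → Cu, so n(Cu) = 0.4611 / 2 = 0.2306 mol
m(Cu) = 0.2306 × 63.55 = 14.7 g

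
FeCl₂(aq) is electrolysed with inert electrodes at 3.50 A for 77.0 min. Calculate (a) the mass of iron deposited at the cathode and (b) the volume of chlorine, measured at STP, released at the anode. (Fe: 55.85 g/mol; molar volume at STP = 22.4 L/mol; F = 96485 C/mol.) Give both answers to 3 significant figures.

4.68 g Fe; 1.88 L Cl₂

Q = 3.50 × 4620 = 16170 C; n(e⁻) = 16170 / 96485 = 0.1676 mol
Cathode: Fe²⁺ + 2e⁻ → Fe → n(Fe) = 0.1676/2 = 0.08380 mol → 4.68 g
Anode: 2Cl⁻ → Cl₂ + 2e⁻ → n(Cl₂) = 0.1676/2 = 0.08380 mol → 1.88 L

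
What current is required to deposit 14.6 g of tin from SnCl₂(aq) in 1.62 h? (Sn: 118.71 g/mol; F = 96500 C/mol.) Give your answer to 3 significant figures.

4.07 A

n(Sn) = 14.6 / 118.71 = 0.1230 mol
Sn²⁺ + 2e⁻ → Sn, so n(e⁻) = 2 × 0.1230 = 0.2460 mol
Q = 0.2460 × 96500 = 23740 C
I = Q / t = 23740 / 5832 s = 4.07 A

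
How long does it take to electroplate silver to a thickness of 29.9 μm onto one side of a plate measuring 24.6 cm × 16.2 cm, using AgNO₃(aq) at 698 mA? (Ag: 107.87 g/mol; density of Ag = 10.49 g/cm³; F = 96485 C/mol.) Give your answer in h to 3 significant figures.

Plated area = 24.6 × 16.2 = 398.5 cm²
Volume = 398.5 × 29.9×10⁻⁴ cm = 1.192 cm³
m(Ag) = 1.192 × 10.49 = 12.50 g
n(Ag) = 12.50 / 107.87 = 0.1159 mol; n(e⁻) = 0.1159 mol
Q = 0.1159 × 96485 = 11180 C
t = 11180 / 0.698 = 16020 s = 4.45 h

4.45 h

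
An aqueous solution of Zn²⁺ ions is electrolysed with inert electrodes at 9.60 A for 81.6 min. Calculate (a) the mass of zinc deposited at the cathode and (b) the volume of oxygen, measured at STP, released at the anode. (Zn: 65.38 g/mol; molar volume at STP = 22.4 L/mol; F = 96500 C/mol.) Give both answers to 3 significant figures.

15.9 g Zn; 2.73 L O₂

Q = 9.60 × 4896 = 47000 C; n(e⁻) = 47000 / 96500 = 0.4870 mol
Cathode: Zn²⁺ + 2e⁻ → Zn → n(Zn) = 0.4870/2 = 0.2435 mol → 15.9 g
Anode: 2H₂O → O₂ + 4H⁺ + 4e⁻ → n(O₂) = 0.4870/4 = 0.1218 mol → 2.73 L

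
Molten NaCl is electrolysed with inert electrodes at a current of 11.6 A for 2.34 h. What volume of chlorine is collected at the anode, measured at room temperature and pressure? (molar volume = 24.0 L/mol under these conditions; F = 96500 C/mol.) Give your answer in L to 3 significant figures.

12.2 L

Q = 11.6 A × 8424 s = 97720 C
n(e⁻) = 97720 / 96500 = 1.013 mol
2Cl⁻ → Cl₂ + 2e⁻, so n(Cl₂) = 1.013 / 2 = 0.5065 mol
V = 0.5065 × 24.0 = 12.16 L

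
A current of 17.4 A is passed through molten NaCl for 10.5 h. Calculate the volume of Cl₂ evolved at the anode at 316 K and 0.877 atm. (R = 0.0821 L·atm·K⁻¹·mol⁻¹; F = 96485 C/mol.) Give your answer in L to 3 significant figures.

101 L

Q = 17.4 A × 37800 s = 6.577×10^5 C
n(e⁻) = 6.577×10^5 / 96485 = 6.817 mol
2Cl⁻ → Cl₂ + 2e⁻, so n(Cl₂) = 6.817 / 2 = 3.409 mol
V = nRT/P = 3.409 × 0.0821 × 316 / 0.877 = 100.8 L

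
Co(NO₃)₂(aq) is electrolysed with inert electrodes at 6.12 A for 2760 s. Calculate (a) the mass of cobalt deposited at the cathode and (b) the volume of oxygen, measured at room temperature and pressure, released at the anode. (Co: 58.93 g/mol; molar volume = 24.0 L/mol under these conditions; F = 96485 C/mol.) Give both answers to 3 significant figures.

Q = 6.12 × 2760 = 16890 C; n(e⁻) = 16890 / 96485 = 0.1751 mol
Cathode: Co²⁺ + 2e⁻ → Co → n(Co) = 0.1751/2 = 0.08755 mol → 5.16 g
Anode: 2H₂O → O₂ + 4H⁺ + 4e⁻ → n(O₂) = 0.1751/4 = 0.04378 mol → 1.05 L

5.16 g Co; 1.05 L O₂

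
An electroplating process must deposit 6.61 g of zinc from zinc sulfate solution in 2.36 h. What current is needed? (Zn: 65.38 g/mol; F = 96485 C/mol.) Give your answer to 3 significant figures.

n(Zn) = 6.61 / 65.38 = 0.1011 mol
Zn²⁺ + 2e⁻ → Zn, so n(e⁻) = 2 × 0.1011 = 0.2022 mol
Q = 0.2022 × 96485 = 19510 C
I = Q / t = 19510 / 8496 s = 2.30 A

2.30 A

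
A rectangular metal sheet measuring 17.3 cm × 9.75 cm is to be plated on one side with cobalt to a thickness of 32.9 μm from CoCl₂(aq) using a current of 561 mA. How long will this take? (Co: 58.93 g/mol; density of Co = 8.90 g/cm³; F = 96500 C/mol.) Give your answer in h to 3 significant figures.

Plated area = 17.3 × 9.75 = 168.7 cm²
Volume = 168.7 × 32.9×10⁻⁴ cm = 0.5550 cm³
m(Co) = 0.5550 × 8.90 = 4.940 g
n(Co) = 4.940 / 58.93 = 0.08383 mol; n(e⁻) = 2 × 0.08383 = 0.1677 mol
Q = 0.1677 × 96500 = 16180 C
t = 16180 / 0.561 = 28840 s = 8.01 h

8.01 h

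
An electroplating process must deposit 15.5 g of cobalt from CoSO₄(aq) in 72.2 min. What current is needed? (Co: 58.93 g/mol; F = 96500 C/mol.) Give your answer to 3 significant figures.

11.7 A

n(Co) = 15.5 / 58.93 = 0.2630 mol
Co²⁺ + 2e⁻ → Co, so n(e⁻) = 2 × 0.2630 = 0.5260 mol
Q = 0.5260 × 96500 = 50760 C
I = Q / t = 50760 / 4332 s = 11.7 A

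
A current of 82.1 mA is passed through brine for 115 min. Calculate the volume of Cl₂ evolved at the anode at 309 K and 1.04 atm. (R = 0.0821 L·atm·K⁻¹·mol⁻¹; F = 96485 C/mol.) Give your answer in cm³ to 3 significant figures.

71.6 cm³

Charge passed = 0.0821 × 6900 = 566.5 C
Moles of electrons = 566.5 / 96485 = 0.005871 mol
2Cl⁻ → Cl₂ + 2e⁻, so n(Cl₂) = 0.005871 / 2 = 0.002936 mol
V = nRT/P = 0.002936 × 0.0821 × 309 / 1.04 = 0.07162 L
= 71.6 cm³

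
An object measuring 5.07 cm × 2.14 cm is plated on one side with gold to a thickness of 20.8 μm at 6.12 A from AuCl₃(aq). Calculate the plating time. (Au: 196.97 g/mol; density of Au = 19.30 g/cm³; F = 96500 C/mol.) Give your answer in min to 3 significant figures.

1.74 min

Plated area = 5.07 × 2.14 = 10.85 cm²
Volume = 10.85 × 20.8×10⁻⁴ cm = 0.02257 cm³
m(Au) = 0.02257 × 19.30 = 0.4356 g
n(Au) = 0.4356 / 196.97 = 0.002212 mol; n(e⁻) = 3 × 0.002212 = 0.006636 mol
Q = 0.006636 × 96500 = 640.4 C
t = 640.4 / 6.12 = 104.6 s = 1.74 min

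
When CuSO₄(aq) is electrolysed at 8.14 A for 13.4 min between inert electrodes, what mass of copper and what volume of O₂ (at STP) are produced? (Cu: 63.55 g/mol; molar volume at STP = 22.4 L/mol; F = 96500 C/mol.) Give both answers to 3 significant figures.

Q = 8.14 × 804 = 6545 C; n(e⁻) = 6545 / 96500 = 0.06782 mol
Cathode: Cu²⁺ + 2e⁻ → Cu → n(Cu) = 0.06782/2 = 0.03391 mol → 2.15 g
Anode: 2H₂O → O₂ + 4H⁺ + 4e⁻ → n(O₂) = 0.06782/4 = 0.01696 mol → 0.380 L

2.15 g Cu; 0.380 L O₂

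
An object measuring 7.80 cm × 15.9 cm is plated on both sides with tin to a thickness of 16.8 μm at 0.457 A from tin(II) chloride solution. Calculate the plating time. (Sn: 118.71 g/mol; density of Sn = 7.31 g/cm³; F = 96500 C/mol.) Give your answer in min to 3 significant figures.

181 min

Plated area = 2 × 7.80 × 15.9 = 248.0 cm²
Volume = 248.0 × 16.8×10⁻⁴ cm = 0.4166 cm³
m(Sn) = 0.4166 × 7.31 = 3.045 g
n(Sn) = 3.045 / 118.71 = 0.02565 mol; n(e⁻) = 2 × 0.02565 = 0.05130 mol
Q = 0.05130 × 96500 = 4950 C
t = 4950 / 0.457 = 10830 s = 181 min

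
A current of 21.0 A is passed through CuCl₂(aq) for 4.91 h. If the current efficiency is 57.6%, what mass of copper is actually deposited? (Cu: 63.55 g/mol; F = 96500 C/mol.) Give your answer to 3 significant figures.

70.4 g

Q = 21.0 × 17676 = 3.712×10^5 C
n(e⁻) = 3.712×10^5 / 96500 = 3.847 mol
Cu²⁺ + 2e⁻ → Cu, so theoretical m(Cu) = 1.924 × 63.55 = 122.3 g
Actual mass = 57.6% × 122.3 = 70.4 g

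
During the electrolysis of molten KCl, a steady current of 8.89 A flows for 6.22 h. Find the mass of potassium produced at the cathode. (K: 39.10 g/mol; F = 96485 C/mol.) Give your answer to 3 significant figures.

80.7 g

Q = 8.89 A × 22392 s = 1.991×10^5 C
Moles of electrons = 1.991×10^5 / 96485 = 2.064 mol
K⁺ + e⁻ → K, so n(K) = 2.064 mol
m = 2.064 × 39.10 = 80.7 g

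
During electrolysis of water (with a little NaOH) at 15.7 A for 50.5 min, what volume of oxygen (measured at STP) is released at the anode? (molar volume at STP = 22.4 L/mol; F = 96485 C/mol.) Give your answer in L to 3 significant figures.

2.76 L

Q = 15.7 A × 3030 s = 47570 C
Moles of electrons = 47570 / 96485 = 0.4930 mol
2H₂O → O₂ + 4H⁺ + 4e⁻, so n(O₂) = 0.4930 / 4 = 0.1233 mol
V = 0.1233 × 22.4 = 2.762 L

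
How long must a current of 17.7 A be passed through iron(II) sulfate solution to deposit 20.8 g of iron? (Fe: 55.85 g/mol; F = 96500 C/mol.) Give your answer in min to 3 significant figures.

n(Fe) = 20.8 / 55.85 = 0.3724 mol
Fe²⁺ + 2e⁻ → Fe, so n(e⁻) = 2 × 0.3724 = 0.7448 mol
Q = 0.7448 × 96500 = 71870 C
t = Q / I = 71870 / 17.7 = 4060 s = 67.7 min

67.7 min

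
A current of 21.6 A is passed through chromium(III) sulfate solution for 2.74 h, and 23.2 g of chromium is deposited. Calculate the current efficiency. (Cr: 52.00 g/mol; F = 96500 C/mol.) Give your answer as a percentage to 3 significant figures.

Q = 21.6 × 9864 = 2.131×10^5 C
n(e⁻) = 2.131×10^5 / 96500 = 2.208 mol
Cr³⁺ + 3e⁻ → Cr, so theoretical n(Cr) = 0.7360 mol → 38.27 g
Efficiency = 23.2 / 38.27 = 0.6062 = 60.6%

60.6%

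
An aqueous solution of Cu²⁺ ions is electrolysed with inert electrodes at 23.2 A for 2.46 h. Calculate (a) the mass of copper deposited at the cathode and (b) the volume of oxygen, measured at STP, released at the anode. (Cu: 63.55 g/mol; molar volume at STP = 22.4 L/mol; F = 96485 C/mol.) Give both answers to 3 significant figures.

67.7 g Cu; 11.9 L O₂

Q = 23.2 × 8856 = 2.055×10^5 C; n(e⁻) = 2.055×10^5 / 96485 = 2.130 mol
Cathode: Cu²⁺ + 2e⁻ → Cu → n(Cu) = 2.130/2 = 1.065 mol → 67.7 g
Anode: 2H₂O → O₂ + 4H⁺ + 4e⁻ → n(O₂) = 2.130/4 = 0.5325 mol → 11.9 L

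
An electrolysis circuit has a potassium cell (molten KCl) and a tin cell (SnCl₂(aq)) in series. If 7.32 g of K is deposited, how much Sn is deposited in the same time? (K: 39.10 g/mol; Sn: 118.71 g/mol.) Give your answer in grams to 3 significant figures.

11.1 g

n(K) = 7.32 / 39.10 = 0.1872 mol
K⁺ + e⁻ → K, so n(e⁻) = 0.1872 mol
The cells are in series, so the same charge (and hence the same n(e⁻) = 0.1872 mol) passes through both.
Sn²⁺ + 2e⁻ → Sn, so n(Sn) = 0.1872 / 2 = 0.09360 mol
m(Sn) = 0.09360 × 118.71 = 11.1 g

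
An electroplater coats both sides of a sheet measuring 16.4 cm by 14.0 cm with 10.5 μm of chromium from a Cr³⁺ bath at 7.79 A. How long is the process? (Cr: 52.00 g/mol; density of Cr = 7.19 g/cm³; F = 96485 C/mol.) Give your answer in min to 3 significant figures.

41.3 min

Plated area = 2 × 16.4 × 14.0 = 459.2 cm²
Volume = 459.2 × 10.5×10⁻⁴ cm = 0.4822 cm³
m(Cr) = 0.4822 × 7.19 = 3.467 g
n(Cr) = 3.467 / 52.00 = 0.06667 mol; n(e⁻) = 3 × 0.06667 = 0.2000 mol
Q = 0.2000 × 96485 = 19300 C
t = 19300 / 7.79 = 2478 s = 41.3 min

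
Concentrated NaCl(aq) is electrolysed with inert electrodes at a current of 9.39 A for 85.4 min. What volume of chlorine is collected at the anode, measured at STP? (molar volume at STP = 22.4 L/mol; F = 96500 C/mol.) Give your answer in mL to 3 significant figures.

Q = 9.39 A × 5124 s = 48110 C
n(e⁻) = 48110 / 96500 = 0.4985 mol
2Cl⁻ → Cl₂ + 2e⁻, so n(Cl₂) = 0.4985 / 2 = 0.2493 mol
V = 0.2493 × 22.4 = 5.584 L
= 5580 mL

5580 mL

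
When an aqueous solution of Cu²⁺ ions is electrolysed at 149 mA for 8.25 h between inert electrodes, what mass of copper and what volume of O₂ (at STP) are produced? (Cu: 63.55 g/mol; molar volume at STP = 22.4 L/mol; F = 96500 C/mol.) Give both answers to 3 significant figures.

1.46 g Cu; 0.257 L O₂

Q = 0.149 × 29700 = 4425 C; n(e⁻) = 4425 / 96500 = 0.04585 mol
Cathode: Cu²⁺ + 2e⁻ → Cu → n(Cu) = 0.04585/2 = 0.02293 mol → 1.46 g
Anode: 2H₂O → O₂ + 4H⁺ + 4e⁻ → n(O₂) = 0.04585/4 = 0.01146 mol → 0.257 L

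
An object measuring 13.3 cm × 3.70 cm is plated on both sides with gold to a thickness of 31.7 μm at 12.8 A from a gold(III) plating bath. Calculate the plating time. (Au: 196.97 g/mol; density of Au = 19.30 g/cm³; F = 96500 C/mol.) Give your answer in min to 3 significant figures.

Plated area = 2 × 13.3 × 3.70 = 98.42 cm²
Volume = 98.42 × 31.7×10⁻⁴ cm = 0.3120 cm³
m(Au) = 0.3120 × 19.30 = 6.022 g
n(Au) = 6.022 / 196.97 = 0.03057 mol; n(e⁻) = 3 × 0.03057 = 0.09171 mol
Q = 0.09171 × 96500 = 8850 C
t = 8850 / 12.8 = 691.4 s = 11.5 min

11.5 min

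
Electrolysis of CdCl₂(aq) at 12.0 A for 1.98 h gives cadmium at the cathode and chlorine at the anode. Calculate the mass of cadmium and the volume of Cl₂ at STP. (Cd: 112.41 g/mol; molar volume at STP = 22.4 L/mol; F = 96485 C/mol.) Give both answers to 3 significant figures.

Q = 12.0 × 7128 = 85540 C; n(e⁻) = 85540 / 96485 = 0.8866 mol
Cathode: Cd²⁺ + 2e⁻ → Cd → n(Cd) = 0.8866/2 = 0.4433 mol → 49.8 g
Anode: 2Cl⁻ → Cl₂ + 2e⁻ → n(Cl₂) = 0.8866/2 = 0.4433 mol → 9.93 L

49.8 g Cd; 9.93 L Cl₂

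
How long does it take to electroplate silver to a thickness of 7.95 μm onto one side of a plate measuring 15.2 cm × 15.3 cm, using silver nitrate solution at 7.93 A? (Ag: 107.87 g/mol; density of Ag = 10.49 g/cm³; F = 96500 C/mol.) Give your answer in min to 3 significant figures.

3.65 min

Plated area = 15.2 × 15.3 = 232.6 cm²
Volume = 232.6 × 7.95×10⁻⁴ cm = 0.1849 cm³
m(Ag) = 0.1849 × 10.49 = 1.940 g
n(Ag) = 1.940 / 107.87 = 0.01798 mol; n(e⁻) = 0.01798 mol
Q = 0.01798 × 96500 = 1735 C
t = 1735 / 7.93 = 218.8 s = 3.65 min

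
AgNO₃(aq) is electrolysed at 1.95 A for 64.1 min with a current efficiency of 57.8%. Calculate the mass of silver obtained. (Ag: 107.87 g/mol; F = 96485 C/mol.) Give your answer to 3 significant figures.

4.85 g

Q = 1.95 × 3846 = 7500 C
n(e⁻) = 7500 / 96485 = 0.07773 mol
Ag⁺ + e⁻ → Ag, so theoretical m(Ag) = 0.07773 × 107.87 = 8.385 g
Actual mass = 57.8% × 8.385 = 4.85 g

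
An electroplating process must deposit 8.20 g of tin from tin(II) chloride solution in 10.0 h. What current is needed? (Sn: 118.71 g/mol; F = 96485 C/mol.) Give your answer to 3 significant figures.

0.370 A

n(Sn) = 8.20 / 118.71 = 0.06908 mol
Sn²⁺ + 2e⁻ → Sn, so n(e⁻) = 2 × 0.06908 = 0.1382 mol
Q = 0.1382 × 96485 = 13330 C
I = Q / t = 13330 / 36000 s = 0.370 A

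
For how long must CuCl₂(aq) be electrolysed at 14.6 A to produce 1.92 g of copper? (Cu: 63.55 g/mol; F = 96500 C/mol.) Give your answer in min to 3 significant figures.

6.66 min

n(Cu) = 1.92 / 63.55 = 0.03021 mol
Cu²⁺ + 2e⁻ → Cu, so n(e⁻) = 2 × 0.03021 = 0.06042 mol
Q = 0.06042 × 96500 = 5831 C
t = Q / I = 5831 / 14.6 = 399.4 s = 6.66 min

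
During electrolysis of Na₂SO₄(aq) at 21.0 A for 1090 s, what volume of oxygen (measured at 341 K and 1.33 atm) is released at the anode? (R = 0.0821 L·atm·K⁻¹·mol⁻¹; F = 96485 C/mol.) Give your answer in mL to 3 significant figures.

1250 mL

Q = It = 21.0 × 1090 = 22890 C
n(e⁻) = Q/F = 22890/96485 = 0.2372 mol
2H₂O → O₂ + 4H⁺ + 4e⁻, so n(O₂) = 0.2372 / 4 = 0.05930 mol
V = nRT/P = 0.05930 × 0.0821 × 341 / 1.33 = 1.248 L
= 1250 mL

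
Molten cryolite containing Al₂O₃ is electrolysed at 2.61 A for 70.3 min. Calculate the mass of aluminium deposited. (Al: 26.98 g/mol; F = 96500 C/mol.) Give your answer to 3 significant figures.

Charge passed = 2.61 × 4218 = 11010 C
n(e⁻) = Q/F = 11010/96500 = 0.1141 mol
Al³⁺ + 3e⁻ → Al, so n(Al) = 0.1141 / 3 = 0.03803 mol
m = 0.03803 × 26.98 = 1.03 g

1.03 g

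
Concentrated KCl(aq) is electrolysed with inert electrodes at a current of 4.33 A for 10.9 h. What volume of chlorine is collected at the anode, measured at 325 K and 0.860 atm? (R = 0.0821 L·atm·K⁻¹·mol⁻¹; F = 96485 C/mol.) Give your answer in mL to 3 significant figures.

Q = 4.33 A × 39240 s = 1.699×10^5 C
n(e⁻) = Q/F = 1.699×10^5/96485 = 1.761 mol
2Cl⁻ → Cl₂ + 2e⁻, so n(Cl₂) = 1.761 / 2 = 0.8805 mol
V = nRT/P = 0.8805 × 0.0821 × 325 / 0.860 = 27.32 L
= 27300 mL

27300 mL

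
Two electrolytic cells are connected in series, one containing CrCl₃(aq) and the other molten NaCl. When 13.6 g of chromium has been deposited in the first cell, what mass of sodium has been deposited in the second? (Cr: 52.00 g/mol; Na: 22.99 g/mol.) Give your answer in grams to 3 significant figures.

n(Cr) = 13.6 / 52.00 = 0.2615 mol
Cr³⁺ + 3e⁻ → Cr, so n(e⁻) = 3 × 0.2615 = 0.7845 mol
Same current for the same time ⇒ same n(e⁻) = 0.7845 mol in both cells.
Na⁺ + e⁻ → Na, so n(Na) = 0.7845 mol
m(Na) = 0.7845 × 22.99 = 18.0 g

18.0 g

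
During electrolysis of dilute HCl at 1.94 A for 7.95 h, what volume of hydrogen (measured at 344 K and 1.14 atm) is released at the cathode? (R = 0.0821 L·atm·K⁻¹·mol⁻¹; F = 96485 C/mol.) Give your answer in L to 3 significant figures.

Q = 1.94 A × 28620 s = 55520 C
n(e⁻) = Q/F = 55520/96485 = 0.5754 mol
2H⁺ + 2e⁻ → H₂, so n(H₂) = 0.5754 / 2 = 0.2877 mol
V = nRT/P = 0.2877 × 0.0821 × 344 / 1.14 = 7.127 L

7.13 L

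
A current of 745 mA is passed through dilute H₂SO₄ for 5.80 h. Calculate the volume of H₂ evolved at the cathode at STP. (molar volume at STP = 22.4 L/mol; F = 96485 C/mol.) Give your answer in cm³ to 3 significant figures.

1810 cm³

Q = 0.745 A × 20880 s = 15560 C
n(e⁻) = Q/F = 15560/96485 = 0.1613 mol
2H⁺ + 2e⁻ → H₂, so n(H₂) = 0.1613 / 2 = 0.08065 mol
V = 0.08065 × 22.4 = 1.807 L
= 1810 cm³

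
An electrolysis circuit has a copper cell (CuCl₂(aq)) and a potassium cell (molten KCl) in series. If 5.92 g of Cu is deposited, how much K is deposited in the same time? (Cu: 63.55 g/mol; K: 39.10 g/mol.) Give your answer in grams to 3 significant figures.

n(Cu) = 5.92 / 63.55 = 0.09315 mol
Cu²⁺ + 2e⁻ → Cu, so n(e⁻) = 2 × 0.09315 = 0.1863 mol
Same current for the same time ⇒ same n(e⁻) = 0.1863 mol in both cells.
K⁺ + e⁻ → K, so n(K) = 0.1863 mol
m(K) = 0.1863 × 39.10 = 7.28 g

7.28 g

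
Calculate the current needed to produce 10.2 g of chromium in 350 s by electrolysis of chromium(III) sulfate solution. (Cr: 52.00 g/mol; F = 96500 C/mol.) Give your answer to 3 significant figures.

n(Cr) = 10.2 / 52.00 = 0.1962 mol
Cr³⁺ + 3e⁻ → Cr, so n(e⁻) = 3 × 0.1962 = 0.5886 mol
Q = 0.5886 × 96500 = 56800 C
I = Q / t = 56800 / 350 s = 162 A

162 A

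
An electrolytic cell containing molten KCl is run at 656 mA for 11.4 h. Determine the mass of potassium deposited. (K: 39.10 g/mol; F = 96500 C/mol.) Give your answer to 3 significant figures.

Q = 0.656 A × 41040 s = 26920 C
Moles of electrons = 26920 / 96500 = 0.2790 mol
K⁺ + e⁻ → K, so n(K) = 0.2790 mol
m = 0.2790 × 39.10 = 10.9 g

10.9 g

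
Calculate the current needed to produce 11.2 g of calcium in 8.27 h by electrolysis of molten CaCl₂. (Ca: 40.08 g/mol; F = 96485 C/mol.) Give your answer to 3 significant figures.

1.81 A

n(Ca) = 11.2 / 40.08 = 0.2794 mol
Ca²⁺ + 2e⁻ → Ca, so n(e⁻) = 2 × 0.2794 = 0.5588 mol
Q = 0.5588 × 96485 = 53920 C
I = Q / t = 53920 / 29772 s = 1.81 A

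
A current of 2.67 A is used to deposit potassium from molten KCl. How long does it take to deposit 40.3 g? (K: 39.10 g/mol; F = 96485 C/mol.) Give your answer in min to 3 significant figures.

n(K) = 40.3 / 39.10 = 1.031 mol
K⁺ + e⁻ → K, so n(e⁻) = 1.031 mol
Q = 1.031 × 96485 = 99480 C
t = Q / I = 99480 / 2.67 = 37260 s = 621 min

621 min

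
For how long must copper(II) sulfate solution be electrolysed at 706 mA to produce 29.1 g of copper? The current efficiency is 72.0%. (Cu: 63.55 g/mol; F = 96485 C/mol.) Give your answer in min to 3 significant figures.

n(Cu) = 29.1 / 63.55 = 0.4579 mol
Cu²⁺ + 2e⁻ → Cu, so n(e⁻) = 2 × 0.4579 = 0.9158 mol
Q = 0.9158 × 96485 / 0.720 = 1.227×10^5 C
t = Q / I = 1.227×10^5 / 0.706 = 1.738×10^5 s = 2900 min

2900 min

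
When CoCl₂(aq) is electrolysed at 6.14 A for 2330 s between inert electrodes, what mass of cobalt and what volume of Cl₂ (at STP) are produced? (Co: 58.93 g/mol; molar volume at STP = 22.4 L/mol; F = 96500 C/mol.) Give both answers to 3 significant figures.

Q = 6.14 × 2330 = 14310 C; n(e⁻) = 14310 / 96500 = 0.1483 mol
Cathode: Co²⁺ + 2e⁻ → Co → n(Co) = 0.1483/2 = 0.07415 mol → 4.37 g
Anode: 2Cl⁻ → Cl₂ + 2e⁻ → n(Cl₂) = 0.1483/2 = 0.07415 mol → 1.66 L

4.37 g Co; 1.66 L Cl₂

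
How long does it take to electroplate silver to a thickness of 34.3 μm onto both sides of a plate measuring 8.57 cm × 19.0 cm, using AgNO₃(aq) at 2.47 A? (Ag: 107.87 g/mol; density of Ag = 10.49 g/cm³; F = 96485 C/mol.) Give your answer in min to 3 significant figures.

70.7 min

Plated area = 2 × 8.57 × 19.0 = 325.7 cm²
Volume = 325.7 × 34.3×10⁻⁴ cm = 1.117 cm³
m(Ag) = 1.117 × 10.49 = 11.72 g
n(Ag) = 11.72 / 107.87 = 0.1086 mol; n(e⁻) = 0.1086 mol
Q = 0.1086 × 96485 = 10480 C
t = 10480 / 2.47 = 4243 s = 70.7 min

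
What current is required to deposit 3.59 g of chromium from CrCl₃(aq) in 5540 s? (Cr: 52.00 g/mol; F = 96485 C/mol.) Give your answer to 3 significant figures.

n(Cr) = 3.59 / 52.00 = 0.06904 mol
Cr³⁺ + 3e⁻ → Cr, so n(e⁻) = 3 × 0.06904 = 0.2071 mol
Q = 0.2071 × 96485 = 19980 C
I = Q / t = 19980 / 5540 s = 3.61 A

3.61 A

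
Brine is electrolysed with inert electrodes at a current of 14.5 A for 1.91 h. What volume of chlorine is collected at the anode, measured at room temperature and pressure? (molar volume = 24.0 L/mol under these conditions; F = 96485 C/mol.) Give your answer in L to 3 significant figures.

Charge passed = 14.5 × 6876 = 99700 C
n(e⁻) = 99700 / 96485 = 1.033 mol
2Cl⁻ → Cl₂ + 2e⁻, so n(Cl₂) = 1.033 / 2 = 0.5165 mol
V = 0.5165 × 24.0 = 12.40 L

12.4 L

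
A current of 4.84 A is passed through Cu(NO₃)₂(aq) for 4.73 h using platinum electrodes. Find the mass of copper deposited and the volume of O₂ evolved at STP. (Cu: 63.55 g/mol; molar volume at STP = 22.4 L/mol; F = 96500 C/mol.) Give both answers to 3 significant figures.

27.1 g Cu; 4.78 L O₂

Q = 4.84 × 17028 = 82420 C; n(e⁻) = 82420 / 96500 = 0.8541 mol
Cathode: Cu²⁺ + 2e⁻ → Cu → n(Cu) = 0.8541/2 = 0.4271 mol → 27.1 g
Anode: 2H₂O → O₂ + 4H⁺ + 4e⁻ → n(O₂) = 0.8541/4 = 0.2135 mol → 4.78 L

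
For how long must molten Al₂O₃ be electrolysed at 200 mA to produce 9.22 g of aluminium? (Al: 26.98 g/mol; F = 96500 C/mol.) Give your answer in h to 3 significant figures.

n(Al) = 9.22 / 26.98 = 0.3417 mol
Al³⁺ + 3e⁻ → Al, so n(e⁻) = 3 × 0.3417 = 1.025 mol
Q = 1.025 × 96500 = 98910 C
t = Q / I = 98910 / 0.200 = 4.946×10^5 s = 137 h

137 h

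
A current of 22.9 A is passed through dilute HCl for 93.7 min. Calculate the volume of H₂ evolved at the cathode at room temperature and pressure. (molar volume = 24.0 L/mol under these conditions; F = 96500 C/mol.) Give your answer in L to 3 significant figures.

Q = 22.9 A × 5622 s = 1.287×10^5 C
Moles of electrons = 1.287×10^5 / 96500 = 1.334 mol
2H⁺ + 2e⁻ → H₂, so n(H₂) = 1.334 / 2 = 0.6670 mol
V = 0.6670 × 24.0 = 16.01 L

16.0 L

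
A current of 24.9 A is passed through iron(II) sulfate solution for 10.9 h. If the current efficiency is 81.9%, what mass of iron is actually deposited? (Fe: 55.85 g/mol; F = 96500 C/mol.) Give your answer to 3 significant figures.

232 g

Q = 24.9 × 39240 = 9.771×10^5 C
n(e⁻) = 9.771×10^5 / 96500 = 10.13 mol
Fe²⁺ + 2e⁻ → Fe, so theoretical m(Fe) = 5.065 × 55.85 = 282.9 g
Actual mass = 81.9% × 282.9 = 232 g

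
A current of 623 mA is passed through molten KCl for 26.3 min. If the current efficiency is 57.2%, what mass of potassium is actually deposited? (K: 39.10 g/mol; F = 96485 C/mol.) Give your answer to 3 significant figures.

0.228 g

Q = 0.623 × 1578 = 983.1 C
n(e⁻) = 983.1 / 96485 = 0.01019 mol
K⁺ + e⁻ → K, so theoretical m(K) = 0.01019 × 39.10 = 0.3984 g
Actual mass = 57.2% × 0.3984 = 0.228 g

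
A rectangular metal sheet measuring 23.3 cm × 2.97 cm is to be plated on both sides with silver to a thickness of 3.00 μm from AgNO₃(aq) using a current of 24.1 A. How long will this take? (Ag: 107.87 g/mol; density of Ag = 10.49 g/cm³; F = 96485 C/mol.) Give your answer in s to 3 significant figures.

16.2 s

Plated area = 2 × 23.3 × 2.97 = 138.4 cm²
Volume = 138.4 × 3.00×10⁻⁴ cm = 0.04152 cm³
m(Ag) = 0.04152 × 10.49 = 0.4355 g
n(Ag) = 0.4355 / 107.87 = 0.004037 mol; n(e⁻) = 0.004037 mol
Q = 0.004037 × 96485 = 389.5 C
t = 389.5 / 24.1 = 16.16 s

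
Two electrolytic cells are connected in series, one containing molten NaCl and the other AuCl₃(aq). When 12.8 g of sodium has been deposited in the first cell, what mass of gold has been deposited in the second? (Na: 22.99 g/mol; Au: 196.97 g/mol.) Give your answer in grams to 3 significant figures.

n(Na) = 12.8 / 22.99 = 0.5568 mol
Na⁺ + e⁻ → Na, so n(e⁻) = 0.5568 mol
The cells are in series, so the same charge (and hence the same n(e⁻) = 0.5568 mol) passes through both.
Au³⁺ + 3e⁻ → Au, so n(Au) = 0.5568 / 3 = 0.1856 mol
m(Au) = 0.1856 × 196.97 = 36.6 g

36.6 g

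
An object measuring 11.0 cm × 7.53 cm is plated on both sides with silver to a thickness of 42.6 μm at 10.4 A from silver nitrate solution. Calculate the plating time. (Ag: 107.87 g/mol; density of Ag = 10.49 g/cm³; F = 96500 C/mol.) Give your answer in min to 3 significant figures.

Plated area = 2 × 11.0 × 7.53 = 165.7 cm²
Volume = 165.7 × 42.6×10⁻⁴ cm = 0.7059 cm³
m(Ag) = 0.7059 × 10.49 = 7.405 g
n(Ag) = 7.405 / 107.87 = 0.06865 mol; n(e⁻) = 0.06865 mol
Q = 0.06865 × 96500 = 6625 C
t = 6625 / 10.4 = 637.0 s = 10.6 min

10.6 min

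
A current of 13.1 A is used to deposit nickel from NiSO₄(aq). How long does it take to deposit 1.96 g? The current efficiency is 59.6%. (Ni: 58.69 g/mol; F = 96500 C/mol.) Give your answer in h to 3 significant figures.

n(Ni) = 1.96 / 58.69 = 0.03340 mol
Ni²⁺ + 2e⁻ → Ni, so n(e⁻) = 2 × 0.03340 = 0.06680 mol
Q = 0.06680 × 96500 / 0.596 = 10820 C
t = Q / I = 10820 / 13.1 = 826.0 s = 0.229 h

0.229 h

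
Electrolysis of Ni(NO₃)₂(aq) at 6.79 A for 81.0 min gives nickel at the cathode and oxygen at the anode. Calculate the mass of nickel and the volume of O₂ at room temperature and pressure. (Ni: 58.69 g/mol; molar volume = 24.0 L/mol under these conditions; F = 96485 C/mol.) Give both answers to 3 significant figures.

10.0 g Ni; 2.05 L O₂

Q = 6.79 × 4860 = 33000 C; n(e⁻) = 33000 / 96485 = 0.3420 mol
Cathode: Ni²⁺ + 2e⁻ → Ni → n(Ni) = 0.3420/2 = 0.1710 mol → 10.0 g
Anode: 2H₂O → O₂ + 4H⁺ + 4e⁻ → n(O₂) = 0.3420/4 = 0.08550 mol → 2.05 L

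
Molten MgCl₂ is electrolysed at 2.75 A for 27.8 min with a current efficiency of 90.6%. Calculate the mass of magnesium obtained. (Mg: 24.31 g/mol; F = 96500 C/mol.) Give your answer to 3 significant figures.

0.523 g

Q = 2.75 × 1668 = 4587 C
n(e⁻) = 4587 / 96500 = 0.04753 mol
Mg²⁺ + 2e⁻ → Mg, so theoretical m(Mg) = 0.02377 × 24.31 = 0.5778 g
Actual mass = 90.6% × 0.5778 = 0.523 g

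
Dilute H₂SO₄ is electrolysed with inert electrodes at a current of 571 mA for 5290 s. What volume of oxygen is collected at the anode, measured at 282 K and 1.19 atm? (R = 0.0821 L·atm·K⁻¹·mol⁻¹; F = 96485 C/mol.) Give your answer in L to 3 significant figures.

Charge passed = 0.571 × 5290 = 3021 C
Moles of electrons = 3021 / 96485 = 0.03131 mol
2H₂O → O₂ + 4H⁺ + 4e⁻, so n(O₂) = 0.03131 / 4 = 0.007828 mol
V = nRT/P = 0.007828 × 0.0821 × 282 / 1.19 = 0.1523 L

0.152 L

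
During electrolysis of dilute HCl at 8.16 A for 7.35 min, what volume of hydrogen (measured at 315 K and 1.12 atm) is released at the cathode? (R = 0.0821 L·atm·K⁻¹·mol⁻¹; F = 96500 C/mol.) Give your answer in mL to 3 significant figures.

431 mL

Q = 8.16 A × 441 s = 3599 C
n(e⁻) = Q/F = 3599/96500 = 0.03730 mol
2H⁺ + 2e⁻ → H₂, so n(H₂) = 0.03730 / 2 = 0.01865 mol
V = nRT/P = 0.01865 × 0.0821 × 315 / 1.12 = 0.4306 L
= 431 mL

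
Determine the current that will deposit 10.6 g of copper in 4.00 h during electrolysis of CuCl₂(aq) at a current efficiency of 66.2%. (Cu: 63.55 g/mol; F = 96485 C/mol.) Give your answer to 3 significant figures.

n(Cu) = 10.6 / 63.55 = 0.1668 mol
Cu²⁺ + 2e⁻ → Cu, so n(e⁻) = 2 × 0.1668 = 0.3336 mol
Q = 0.3336 × 96485 / 0.662 = 48620 C
I = Q / t = 48620 / 14400 s = 3.38 A

3.38 A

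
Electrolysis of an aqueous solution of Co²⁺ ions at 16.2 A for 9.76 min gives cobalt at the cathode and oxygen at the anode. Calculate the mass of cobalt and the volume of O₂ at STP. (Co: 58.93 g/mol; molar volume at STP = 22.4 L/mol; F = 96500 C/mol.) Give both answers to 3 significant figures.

2.90 g Co; 0.551 L O₂

Q = 16.2 × 585.6 = 9487 C; n(e⁻) = 9487 / 96500 = 0.09831 mol
Cathode: Co²⁺ + 2e⁻ → Co → n(Co) = 0.09831/2 = 0.04916 mol → 2.90 g
Anode: 2H₂O → O₂ + 4H⁺ + 4e⁻ → n(O₂) = 0.09831/4 = 0.02458 mol → 0.551 L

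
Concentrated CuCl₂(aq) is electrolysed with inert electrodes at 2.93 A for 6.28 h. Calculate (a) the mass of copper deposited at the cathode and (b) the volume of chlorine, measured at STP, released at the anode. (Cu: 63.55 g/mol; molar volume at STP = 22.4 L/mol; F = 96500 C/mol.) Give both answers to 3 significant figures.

Q = 2.93 × 22608 = 66240 C; n(e⁻) = 66240 / 96500 = 0.6864 mol
Cathode: Cu²⁺ + 2e⁻ → Cu → n(Cu) = 0.6864/2 = 0.3432 mol → 21.8 g
Anode: 2Cl⁻ → Cl₂ + 2e⁻ → n(Cl₂) = 0.6864/2 = 0.3432 mol → 7.69 L

21.8 g Cu; 7.69 L Cl₂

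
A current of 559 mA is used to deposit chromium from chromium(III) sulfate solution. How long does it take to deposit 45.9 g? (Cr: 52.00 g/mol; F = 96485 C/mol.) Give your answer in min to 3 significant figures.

7620 min

n(Cr) = 45.9 / 52.00 = 0.8827 mol
Cr³⁺ + 3e⁻ → Cr, so n(e⁻) = 3 × 0.8827 = 2.648 mol
Q = 2.648 × 96485 = 2.555×10^5 C
t = Q / I = 2.555×10^5 / 0.559 = 4.571×10^5 s = 7620 min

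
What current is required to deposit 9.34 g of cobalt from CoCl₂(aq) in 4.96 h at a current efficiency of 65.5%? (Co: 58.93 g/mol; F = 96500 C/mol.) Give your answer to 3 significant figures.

2.62 A

n(Co) = 9.34 / 58.93 = 0.1585 mol
Co²⁺ + 2e⁻ → Co, so n(e⁻) = 2 × 0.1585 = 0.3170 mol
Q = 0.3170 × 96500 / 0.655 = 46700 C
I = Q / t = 46700 / 17856 s = 2.62 A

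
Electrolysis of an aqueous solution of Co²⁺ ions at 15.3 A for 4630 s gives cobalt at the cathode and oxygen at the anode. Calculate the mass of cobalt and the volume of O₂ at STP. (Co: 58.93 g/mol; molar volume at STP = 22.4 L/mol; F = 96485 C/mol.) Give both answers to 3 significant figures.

Q = 15.3 × 4630 = 70840 C; n(e⁻) = 70840 / 96485 = 0.7342 mol
Cathode: Co²⁺ + 2e⁻ → Co → n(Co) = 0.7342/2 = 0.3671 mol → 21.6 g
Anode: 2H₂O → O₂ + 4H⁺ + 4e⁻ → n(O₂) = 0.7342/4 = 0.1836 mol → 4.11 L

21.6 g Co; 4.11 L O₂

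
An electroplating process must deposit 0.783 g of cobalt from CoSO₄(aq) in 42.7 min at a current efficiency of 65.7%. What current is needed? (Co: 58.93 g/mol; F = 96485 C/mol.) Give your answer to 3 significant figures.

1.52 A

n(Co) = 0.783 / 58.93 = 0.01329 mol
Co²⁺ + 2e⁻ → Co, so n(e⁻) = 2 × 0.01329 = 0.02658 mol
Q = 0.02658 × 96485 / 0.657 = 3903 C
I = Q / t = 3903 / 2562 s = 1.52 A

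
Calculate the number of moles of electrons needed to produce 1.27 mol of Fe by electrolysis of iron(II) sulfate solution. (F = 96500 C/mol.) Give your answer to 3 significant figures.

2.54 mol

Fe²⁺ + 2e⁻ → Fe, so n(e⁻) = 2 × 1.27 = 2.540 mol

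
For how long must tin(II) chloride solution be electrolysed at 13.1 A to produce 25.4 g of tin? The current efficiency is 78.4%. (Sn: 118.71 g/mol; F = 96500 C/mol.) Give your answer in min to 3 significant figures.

n(Sn) = 25.4 / 118.71 = 0.2140 mol
Sn²⁺ + 2e⁻ → Sn, so n(e⁻) = 2 × 0.2140 = 0.4280 mol
Q = 0.4280 × 96500 / 0.784 = 52680 C
t = Q / I = 52680 / 13.1 = 4021 s = 67.0 min

67.0 min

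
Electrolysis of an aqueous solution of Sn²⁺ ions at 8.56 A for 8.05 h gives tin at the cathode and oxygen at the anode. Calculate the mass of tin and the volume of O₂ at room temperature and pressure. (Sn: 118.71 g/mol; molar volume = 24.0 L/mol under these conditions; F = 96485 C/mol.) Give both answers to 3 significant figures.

Q = 8.56 × 28980 = 2.481×10^5 C; n(e⁻) = 2.481×10^5 / 96485 = 2.571 mol
Cathode: Sn²⁺ + 2e⁻ → Sn → n(Sn) = 2.571/2 = 1.286 mol → 153 g
Anode: 2H₂O → O₂ + 4H⁺ + 4e⁻ → n(O₂) = 2.571/4 = 0.6428 mol → 15.4 L

153 g Sn; 15.4 L O₂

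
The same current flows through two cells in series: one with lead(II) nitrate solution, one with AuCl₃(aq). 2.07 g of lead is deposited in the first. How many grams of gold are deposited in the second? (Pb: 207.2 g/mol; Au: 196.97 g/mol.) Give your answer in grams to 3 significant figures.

1.31 g

n(Pb) = 2.07 / 207.2 = 0.009990 mol
Pb²⁺ + 2e⁻ → Pb, so n(e⁻) = 2 × 0.009990 = 0.01998 mol
In series, the same 0.01998 mol of electrons flows through the second cell.
Au³⁺ + 3e⁻ → Au, so n(Au) = 0.01998 / 3 = 0.006660 mol
m(Au) = 0.006660 × 196.97 = 1.31 g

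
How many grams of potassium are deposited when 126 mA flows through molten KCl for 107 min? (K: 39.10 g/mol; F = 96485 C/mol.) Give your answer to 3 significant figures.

0.328 g

Q = It = 0.126 × 6420 = 808.9 C
n(e⁻) = Q/F = 808.9/96485 = 0.008384 mol
K⁺ + e⁻ → K, so n(K) = 0.008384 mol
m = 0.008384 × 39.10 = 0.328 g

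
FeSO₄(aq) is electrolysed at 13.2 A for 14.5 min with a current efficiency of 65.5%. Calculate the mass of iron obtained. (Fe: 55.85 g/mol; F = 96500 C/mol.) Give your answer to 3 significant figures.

2.18 g

Q = 13.2 × 870 = 11480 C
n(e⁻) = 11480 / 96500 = 0.1190 mol
Fe²⁺ + 2e⁻ → Fe, so theoretical m(Fe) = 0.05950 × 55.85 = 3.323 g
Actual mass = 65.5% × 3.323 = 2.18 g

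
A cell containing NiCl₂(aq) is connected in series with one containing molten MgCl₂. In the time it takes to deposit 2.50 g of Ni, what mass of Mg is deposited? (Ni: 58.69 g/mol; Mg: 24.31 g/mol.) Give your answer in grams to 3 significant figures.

n(Ni) = 2.50 / 58.69 = 0.04260 mol
Ni²⁺ + 2e⁻ → Ni, so n(e⁻) = 2 × 0.04260 = 0.08520 mol
Since the cells are in series, n(e⁻) in the Mg cell is also 0.08520 mol.
Mg²⁺ + 2e⁻ → Mg, so n(Mg) = 0.08520 / 2 = 0.04260 mol
m(Mg) = 0.04260 × 24.31 = 1.04 g

1.04 g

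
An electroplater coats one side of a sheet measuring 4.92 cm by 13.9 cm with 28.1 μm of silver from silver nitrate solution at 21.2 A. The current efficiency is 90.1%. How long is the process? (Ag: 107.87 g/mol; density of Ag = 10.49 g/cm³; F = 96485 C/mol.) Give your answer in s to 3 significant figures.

Plated area = 4.92 × 13.9 = 68.39 cm²
Volume = 68.39 × 28.1×10⁻⁴ cm = 0.1922 cm³
m(Ag) = 0.1922 × 10.49 = 2.016 g
n(Ag) = 2.016 / 107.87 = 0.01869 mol; n(e⁻) = 0.01869 mol
Q = 0.01869 × 96485 / 0.901 = 2001 C
t = 2001 / 21.2 = 94.39 s

94.4 s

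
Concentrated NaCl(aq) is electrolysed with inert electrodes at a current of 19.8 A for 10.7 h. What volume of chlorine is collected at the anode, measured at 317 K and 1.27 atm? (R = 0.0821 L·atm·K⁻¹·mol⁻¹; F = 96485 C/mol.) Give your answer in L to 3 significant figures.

81.0 L

Q = 19.8 A × 38520 s = 7.627×10^5 C
n(e⁻) = 7.627×10^5 / 96485 = 7.905 mol
2Cl⁻ → Cl₂ + 2e⁻, so n(Cl₂) = 7.905 / 2 = 3.953 mol
V = nRT/P = 3.953 × 0.0821 × 317 / 1.27 = 81.01 L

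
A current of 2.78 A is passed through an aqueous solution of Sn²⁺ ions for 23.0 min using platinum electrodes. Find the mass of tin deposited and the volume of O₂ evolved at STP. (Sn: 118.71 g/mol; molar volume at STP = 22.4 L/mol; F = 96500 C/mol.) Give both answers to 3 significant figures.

2.36 g Sn; 0.223 L O₂

Q = 2.78 × 1380 = 3836 C; n(e⁻) = 3836 / 96500 = 0.03975 mol
Cathode: Sn²⁺ + 2e⁻ → Sn → n(Sn) = 0.03975/2 = 0.01988 mol → 2.36 g
Anode: 2H₂O → O₂ + 4H⁺ + 4e⁻ → n(O₂) = 0.03975/4 = 0.009938 mol → 0.223 L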